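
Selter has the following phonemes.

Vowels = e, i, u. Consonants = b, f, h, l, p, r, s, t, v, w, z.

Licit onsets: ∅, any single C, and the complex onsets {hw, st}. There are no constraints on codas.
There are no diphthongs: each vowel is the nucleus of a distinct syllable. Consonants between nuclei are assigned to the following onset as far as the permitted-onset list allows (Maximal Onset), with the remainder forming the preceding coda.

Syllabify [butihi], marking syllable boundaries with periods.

bu.ti.hi

Vowels present: u, i, i; each is a nucleus, giving 3 syllables.
/u…i/ gap (V1→V2): /t/ → onset of the next syllable (single consonants are always licit onsets).
/i…i/ gap (V2→V3): /h/ → onset of the next syllable (single consonants are always licit onsets).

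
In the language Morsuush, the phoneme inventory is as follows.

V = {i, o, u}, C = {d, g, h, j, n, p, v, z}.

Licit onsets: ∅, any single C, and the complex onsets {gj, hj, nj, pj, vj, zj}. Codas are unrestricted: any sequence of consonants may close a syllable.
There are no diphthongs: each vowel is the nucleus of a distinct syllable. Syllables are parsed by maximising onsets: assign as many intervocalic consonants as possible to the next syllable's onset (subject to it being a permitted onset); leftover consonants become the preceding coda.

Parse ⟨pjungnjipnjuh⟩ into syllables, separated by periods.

Nuclei (vowels): u, i, u → 3 syllables.
σ1/σ2 boundary: /ngnj/ splits as /ng/ + /nj/ (/nj/ is the longest suffix that is a licit onset).
σ2/σ3 boundary: cluster /pnj/ — the longest permitted-onset suffix is /nj/; onset = /nj/, preceding coda = /p/.

pjung.njip.njuh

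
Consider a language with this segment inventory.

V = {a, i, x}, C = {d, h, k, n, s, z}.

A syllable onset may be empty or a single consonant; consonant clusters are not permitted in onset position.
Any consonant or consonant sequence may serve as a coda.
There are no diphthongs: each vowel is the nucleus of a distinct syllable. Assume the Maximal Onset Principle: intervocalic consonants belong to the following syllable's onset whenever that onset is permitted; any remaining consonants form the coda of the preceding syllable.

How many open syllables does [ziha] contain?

2

The vowels are i, a — 2 nuclei, so 2 syllables.
/i…a/ gap (V1→V2): just /h/ — single C goes to the following onset.
Putting it together: zi.ha.
Classifying each syllable: /zi/ (open), /ha/ (open).
Open syllables: 2.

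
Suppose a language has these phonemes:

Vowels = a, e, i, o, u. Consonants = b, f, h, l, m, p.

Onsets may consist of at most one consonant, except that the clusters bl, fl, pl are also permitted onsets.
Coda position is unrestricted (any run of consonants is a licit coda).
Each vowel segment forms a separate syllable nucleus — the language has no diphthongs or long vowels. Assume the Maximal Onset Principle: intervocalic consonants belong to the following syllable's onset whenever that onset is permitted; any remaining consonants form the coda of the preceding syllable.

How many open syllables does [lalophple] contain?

Vowels present: a, o, e; each is a nucleus, giving 3 syllables.
/a…o/ gap (V1→V2): /l/ is a single consonant, so it becomes the next onset.
/o…e/ gap (V2→V3): /phpl/ — longest licit onset from the right is /pl/, leaving /ph/ as coda.
Putting it together: la.loph.ple.
Classifying each syllable: /la/ (open), /loph/ (closed), /ple/ (open).
Open syllables: 2.

2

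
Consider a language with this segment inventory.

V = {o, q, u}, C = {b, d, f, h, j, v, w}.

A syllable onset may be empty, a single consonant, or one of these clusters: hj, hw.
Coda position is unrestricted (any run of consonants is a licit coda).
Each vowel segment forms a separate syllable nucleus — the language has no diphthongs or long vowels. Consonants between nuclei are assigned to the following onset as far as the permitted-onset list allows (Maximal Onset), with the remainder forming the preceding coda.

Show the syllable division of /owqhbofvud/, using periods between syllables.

o.wqh.bof.vud

The vowels are o, q, o, u — 4 nuclei, so 4 syllables.
σ1/σ2 boundary: just /w/ — single C goes to the following onset.
σ2/σ3 boundary: /hb/ splits as /h/ + /b/ (/b/ is the longest suffix that is a licit onset).
σ3/σ4 boundary: /fv/ splits as /f/ + /v/ (/v/ is the longest suffix that is a licit onset).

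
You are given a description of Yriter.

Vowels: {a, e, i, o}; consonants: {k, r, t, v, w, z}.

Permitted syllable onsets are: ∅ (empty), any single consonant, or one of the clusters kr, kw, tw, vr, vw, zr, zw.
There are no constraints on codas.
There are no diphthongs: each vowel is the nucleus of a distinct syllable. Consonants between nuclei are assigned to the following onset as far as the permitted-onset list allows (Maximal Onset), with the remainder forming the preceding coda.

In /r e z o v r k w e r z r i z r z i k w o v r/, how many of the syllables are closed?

Nuclei (vowels): e, o, e, i, i, o → 6 syllables.
/e…o/ gap (V1→V2): /z/ → onset of the next syllable (single consonants are always licit onsets).
/o…e/ gap (V2→V3): cluster /vrkw/ — the longest permitted-onset suffix is /kw/; onset = /kw/, preceding coda = /vr/.
/e…i/ gap (V3→V4): /rzr/ splits as /r/ + /zr/ (/zr/ is the longest suffix that is a licit onset).
/i…i/ gap (V4→V5): /zrz/ splits as /zr/ + /z/ (/z/ is the longest suffix that is a licit onset).
/i…o/ gap (V5→V6): /kw/ — entire cluster is a permitted onset → onset /kw/, coda ∅.
Syllabification: re.zovr.kwer.zrizr.zi.kwovr.
Classifying each syllable: /re/ (open), /zovr/ (closed), /kwer/ (closed), /zrizr/ (closed), /zi/ (open), /kwovr/ (closed).
Closed syllables: 4.

4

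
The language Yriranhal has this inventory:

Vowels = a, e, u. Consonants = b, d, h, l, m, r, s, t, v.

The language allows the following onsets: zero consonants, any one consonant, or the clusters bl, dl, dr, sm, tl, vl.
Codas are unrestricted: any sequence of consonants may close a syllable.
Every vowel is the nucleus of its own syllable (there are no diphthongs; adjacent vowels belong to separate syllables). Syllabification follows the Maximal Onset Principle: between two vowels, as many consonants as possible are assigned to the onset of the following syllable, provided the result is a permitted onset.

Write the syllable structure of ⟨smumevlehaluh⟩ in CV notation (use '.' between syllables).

Vowels present: u, e, e, a, u; each is a nucleus, giving 5 syllables.
/u…e/ gap (V1→V2): /m/ is a single consonant, so it becomes the next onset.
/e…e/ gap (V2→V3): cluster /vl/ — /vl/ is itself a permitted onset, so the whole cluster goes right; preceding coda = ∅.
/e…a/ gap (V3→V4): /h/ → onset of the next syllable (single consonants are always licit onsets).
/a…u/ gap (V4→V5): /l/ → onset of the next syllable (single consonants are always licit onsets).
Syllabification: smu.me.vle.ha.luh.
Mapping each syllable to C/V: /smu/ → CCV, /me/ → CV, /vle/ → CCV, /ha/ → CV, /luh/ → CVC.

CCV.CV.CCV.CV.CVC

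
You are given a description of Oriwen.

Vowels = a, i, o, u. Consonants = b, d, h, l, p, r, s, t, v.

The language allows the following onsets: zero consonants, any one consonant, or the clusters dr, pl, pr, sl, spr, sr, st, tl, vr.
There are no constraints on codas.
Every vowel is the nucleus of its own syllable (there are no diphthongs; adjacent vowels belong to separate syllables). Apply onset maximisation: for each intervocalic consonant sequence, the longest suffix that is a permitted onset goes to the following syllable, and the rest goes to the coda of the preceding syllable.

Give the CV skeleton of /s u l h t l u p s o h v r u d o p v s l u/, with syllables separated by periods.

Vowels present: u, u, o, u, o, u; each is a nucleus, giving 6 syllables.
V1 /u/ – V2 /u/: /lhtl/ — longest licit onset from the right is /tl/, leaving /lh/ as coda.
V2 /u/ – V3 /o/: /ps/ splits as /p/ + /s/ (/s/ is the longest suffix that is a licit onset).
V3 /o/ – V4 /u/: cluster /hvr/ — the longest permitted-onset suffix is /vr/; onset = /vr/, preceding coda = /h/.
V4 /u/ – V5 /o/: /d/ is a single consonant, so it becomes the next onset.
V5 /o/ – V6 /u/: /pvsl/ — longest licit onset from the right is /sl/, leaving /pv/ as coda.
Result: sulh.tlup.soh.vru.dopv.slu.
Mapping each syllable to C/V: /sulh/ → CVCC, /tlup/ → CCVC, /soh/ → CVC, /vru/ → CCV, /dopv/ → CVCC, /slu/ → CCV.

CVCC.CCVC.CVC.CCV.CVCC.CCV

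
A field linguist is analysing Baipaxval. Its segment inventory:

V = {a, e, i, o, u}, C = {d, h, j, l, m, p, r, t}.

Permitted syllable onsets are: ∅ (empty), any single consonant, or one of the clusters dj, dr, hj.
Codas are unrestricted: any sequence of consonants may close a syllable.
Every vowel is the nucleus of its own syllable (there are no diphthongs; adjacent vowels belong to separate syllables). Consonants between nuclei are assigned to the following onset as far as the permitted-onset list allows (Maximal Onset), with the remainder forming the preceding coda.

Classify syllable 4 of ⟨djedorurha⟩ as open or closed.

The vowels are e, o, u, a — 4 nuclei, so 4 syllables.
σ1/σ2 boundary: /d/ is a single consonant, so it becomes the next onset.
σ2/σ3 boundary: /r/ is a single consonant, so it becomes the next onset.
σ3/σ4 boundary: /rh/; trying suffixes from longest down, /h/ is the first permitted one, so coda /r/ | onset /h/.
Syllabification: dje.do.rur.ha.
Syllable 4 is /ha/; it ends in its nucleus with no coda, so it is open.

open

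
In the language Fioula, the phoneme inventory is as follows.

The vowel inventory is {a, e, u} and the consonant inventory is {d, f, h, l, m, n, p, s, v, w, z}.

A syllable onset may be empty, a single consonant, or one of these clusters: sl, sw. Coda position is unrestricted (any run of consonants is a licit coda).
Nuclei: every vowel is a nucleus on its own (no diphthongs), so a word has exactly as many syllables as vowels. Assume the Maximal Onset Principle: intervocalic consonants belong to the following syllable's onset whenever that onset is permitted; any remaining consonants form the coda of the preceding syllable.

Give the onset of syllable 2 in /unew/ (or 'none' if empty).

Vowels present: u, e; each is a nucleus, giving 2 syllables.
/u…e/ gap (V1→V2): /n/ is a single consonant, so it becomes the next onset.
Putting it together: u.new.
Syllable 2 is /new/: onset /n/, nucleus /e/, coda /w/.

n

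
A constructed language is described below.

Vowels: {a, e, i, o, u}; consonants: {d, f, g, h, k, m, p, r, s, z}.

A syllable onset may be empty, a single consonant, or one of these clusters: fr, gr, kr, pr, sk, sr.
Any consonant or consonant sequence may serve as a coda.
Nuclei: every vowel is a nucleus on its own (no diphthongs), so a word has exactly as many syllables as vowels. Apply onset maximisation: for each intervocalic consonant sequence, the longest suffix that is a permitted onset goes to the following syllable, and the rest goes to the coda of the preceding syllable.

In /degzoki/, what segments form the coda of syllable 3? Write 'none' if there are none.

none

Nuclei (vowels): e, o, i → 3 syllables.
V1 /e/ – V2 /o/: /gz/; trying suffixes from longest down, /z/ is the first permitted one, so coda /g/ | onset /z/.
V2 /o/ – V3 /i/: /k/ → onset of the next syllable (single consonants are always licit onsets).
Result: deg.zo.ki.
Syllable 3 is /ki/: onset /k/, nucleus /i/, coda ∅.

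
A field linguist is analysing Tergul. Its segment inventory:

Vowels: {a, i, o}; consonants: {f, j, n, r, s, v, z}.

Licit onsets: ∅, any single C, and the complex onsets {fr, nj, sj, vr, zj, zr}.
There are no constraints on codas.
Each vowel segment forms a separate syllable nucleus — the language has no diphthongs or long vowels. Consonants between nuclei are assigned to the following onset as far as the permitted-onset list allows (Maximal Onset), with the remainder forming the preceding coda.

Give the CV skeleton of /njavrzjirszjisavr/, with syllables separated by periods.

Nuclei (vowels): a, i, i, a → 4 syllables.
σ1/σ2 boundary: cluster /vrzj/ — the longest permitted-onset suffix is /zj/; onset = /zj/, preceding coda = /vr/.
σ2/σ3 boundary: /rszj/ splits as /rs/ + /zj/ (/zj/ is the longest suffix that is a licit onset).
σ3/σ4 boundary: just /s/ — single C goes to the following onset.
Syllabification: njavr.zjirs.zji.savr.
Mapping each syllable to C/V: /njavr/ → CCVCC, /zjirs/ → CCVCC, /zji/ → CCV, /savr/ → CVCC.

CCVCC.CCVCC.CCV.CVCC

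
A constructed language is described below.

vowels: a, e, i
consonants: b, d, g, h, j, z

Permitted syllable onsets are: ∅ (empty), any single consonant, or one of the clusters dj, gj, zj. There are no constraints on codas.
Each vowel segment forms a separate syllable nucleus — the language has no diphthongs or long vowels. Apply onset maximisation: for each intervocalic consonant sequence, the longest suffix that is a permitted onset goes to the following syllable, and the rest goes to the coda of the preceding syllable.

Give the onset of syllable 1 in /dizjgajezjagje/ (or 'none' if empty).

d

The vowels are i, a, e, a, e — 5 nuclei, so 5 syllables.
/i…a/ gap (V1→V2): /zjg/; trying suffixes from longest down, /g/ is the first permitted one, so coda /zj/ | onset /g/.
/a…e/ gap (V2→V3): /j/ is a single consonant, so it becomes the next onset.
/e…a/ gap (V3→V4): cluster /zj/ — /zj/ is itself a permitted onset, so the whole cluster goes right; preceding coda = ∅.
/a…e/ gap (V4→V5): cluster /gj/ — /gj/ is itself a permitted onset, so the whole cluster goes right; preceding coda = ∅.
So the parse is dizj.ga.je.zja.gje.
Syllable 1 is /dizj/: onset /d/, nucleus /i/, coda /zj/.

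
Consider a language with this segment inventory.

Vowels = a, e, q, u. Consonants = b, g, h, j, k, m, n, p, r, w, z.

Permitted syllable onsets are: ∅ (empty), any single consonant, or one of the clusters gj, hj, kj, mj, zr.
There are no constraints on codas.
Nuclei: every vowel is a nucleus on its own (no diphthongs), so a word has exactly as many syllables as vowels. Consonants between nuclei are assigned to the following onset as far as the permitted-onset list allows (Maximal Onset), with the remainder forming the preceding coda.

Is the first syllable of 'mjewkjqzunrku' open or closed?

closed

Nuclei (vowels): e, q, u, u → 4 syllables.
V1 /e/ – V2 /q/: /wkj/; trying suffixes from longest down, /kj/ is the first permitted one, so coda /w/ | onset /kj/.
V2 /q/ – V3 /u/: just /z/ — single C goes to the following onset.
V3 /u/ – V4 /u/: /nrk/ — longest licit onset from the right is /k/, leaving /nr/ as coda.
Result: mjew.kjq.zunr.ku.
Syllable 1 is /mjew/ with coda /w/, so it is closed.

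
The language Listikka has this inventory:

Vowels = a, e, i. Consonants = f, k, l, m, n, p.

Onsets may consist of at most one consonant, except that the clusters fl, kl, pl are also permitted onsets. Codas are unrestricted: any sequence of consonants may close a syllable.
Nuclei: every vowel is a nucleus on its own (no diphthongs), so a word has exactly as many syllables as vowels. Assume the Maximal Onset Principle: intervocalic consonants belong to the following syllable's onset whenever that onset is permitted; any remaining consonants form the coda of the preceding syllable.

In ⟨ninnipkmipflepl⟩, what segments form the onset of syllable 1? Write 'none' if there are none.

Vowels present: i, i, i, e; each is a nucleus, giving 4 syllables.
Between /i/ (V1) and /i/ (V2): /nn/ splits as /n/ + /n/ (/n/ is the longest suffix that is a licit onset).
Between /i/ (V2) and /i/ (V3): /pkm/; trying suffixes from longest down, /m/ is the first permitted one, so coda /pk/ | onset /m/.
Between /i/ (V3) and /e/ (V4): /pfl/ splits as /p/ + /fl/ (/fl/ is the longest suffix that is a licit onset).
Result: nin.nipk.mip.flepl.
Syllable 1 is /nin/: onset /n/, nucleus /i/, coda /n/.

n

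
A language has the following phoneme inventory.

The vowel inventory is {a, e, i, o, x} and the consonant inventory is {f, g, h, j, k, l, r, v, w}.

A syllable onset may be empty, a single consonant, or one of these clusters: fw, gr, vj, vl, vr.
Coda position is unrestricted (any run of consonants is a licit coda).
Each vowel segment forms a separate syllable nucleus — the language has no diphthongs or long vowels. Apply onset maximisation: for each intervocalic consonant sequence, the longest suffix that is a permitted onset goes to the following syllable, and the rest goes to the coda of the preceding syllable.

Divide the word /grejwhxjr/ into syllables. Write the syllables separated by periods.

grejw.hxjr

The vowels are e, x — 2 nuclei, so 2 syllables.
Between /e/ (V1) and /x/ (V2): /jwh/; trying suffixes from longest down, /h/ is the first permitted one, so coda /jw/ | onset /h/.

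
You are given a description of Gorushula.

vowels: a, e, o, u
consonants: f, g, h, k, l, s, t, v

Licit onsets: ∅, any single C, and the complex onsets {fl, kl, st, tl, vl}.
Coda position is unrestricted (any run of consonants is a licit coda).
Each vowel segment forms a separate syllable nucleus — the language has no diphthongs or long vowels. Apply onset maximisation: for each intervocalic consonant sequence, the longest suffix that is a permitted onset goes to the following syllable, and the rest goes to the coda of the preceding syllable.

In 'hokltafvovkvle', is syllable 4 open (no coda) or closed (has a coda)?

The vowels are o, a, o, e — 4 nuclei, so 4 syllables.
Between /o/ (V1) and /a/ (V2): /klt/ — longest licit onset from the right is /t/, leaving /kl/ as coda.
Between /a/ (V2) and /o/ (V3): /fv/; trying suffixes from longest down, /v/ is the first permitted one, so coda /f/ | onset /v/.
Between /o/ (V3) and /e/ (V4): /vkvl/ splits as /vk/ + /vl/ (/vl/ is the longest suffix that is a licit onset).
Syllabification: hokl.taf.vovk.vle.
Syllable 4 is /vle/; it ends in its nucleus with no coda, so it is open.

open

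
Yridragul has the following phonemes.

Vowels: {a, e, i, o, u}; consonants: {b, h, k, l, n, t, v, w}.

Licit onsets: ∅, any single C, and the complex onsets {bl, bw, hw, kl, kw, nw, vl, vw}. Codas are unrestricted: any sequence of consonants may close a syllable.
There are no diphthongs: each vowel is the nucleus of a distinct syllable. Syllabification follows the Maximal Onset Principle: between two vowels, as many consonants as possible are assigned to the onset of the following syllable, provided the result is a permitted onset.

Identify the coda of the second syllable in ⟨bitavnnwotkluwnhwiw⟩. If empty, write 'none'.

Vowels present: i, a, o, u, i; each is a nucleus, giving 5 syllables.
σ1/σ2 boundary: /t/ → onset of the next syllable (single consonants are always licit onsets).
σ2/σ3 boundary: /vnnw/ — longest licit onset from the right is /nw/, leaving /vn/ as coda.
σ3/σ4 boundary: cluster /tkl/ — the longest permitted-onset suffix is /kl/; onset = /kl/, preceding coda = /t/.
σ4/σ5 boundary: cluster /wnhw/ — the longest permitted-onset suffix is /hw/; onset = /hw/, preceding coda = /wn/.
So the parse is bi.tavn.nwot.kluwn.hwiw.
Syllable 2 is /tavn/: onset /t/, nucleus /a/, coda /vn/.

vn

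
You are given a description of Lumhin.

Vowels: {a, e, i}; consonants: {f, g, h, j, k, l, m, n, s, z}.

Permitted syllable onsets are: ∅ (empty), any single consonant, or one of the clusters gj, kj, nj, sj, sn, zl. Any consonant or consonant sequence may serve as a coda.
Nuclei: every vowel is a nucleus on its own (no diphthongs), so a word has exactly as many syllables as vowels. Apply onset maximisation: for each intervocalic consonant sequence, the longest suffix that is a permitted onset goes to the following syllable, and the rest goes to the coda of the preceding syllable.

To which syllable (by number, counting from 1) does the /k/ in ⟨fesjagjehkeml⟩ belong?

4

Vowels present: e, a, e, e; each is a nucleus, giving 4 syllables.
/e…a/ gap (V1→V2): /sj/ — entire cluster is a permitted onset → onset /sj/, coda ∅.
/a…e/ gap (V2→V3): cluster /gj/ — /gj/ is itself a permitted onset, so the whole cluster goes right; preceding coda = ∅.
/e…e/ gap (V3→V4): /hk/ splits as /h/ + /k/ (/k/ is the longest suffix that is a licit onset).
Syllabification: fe.sja.gjeh.keml.
The /k/ is in the onset of syllable 4 (/keml/).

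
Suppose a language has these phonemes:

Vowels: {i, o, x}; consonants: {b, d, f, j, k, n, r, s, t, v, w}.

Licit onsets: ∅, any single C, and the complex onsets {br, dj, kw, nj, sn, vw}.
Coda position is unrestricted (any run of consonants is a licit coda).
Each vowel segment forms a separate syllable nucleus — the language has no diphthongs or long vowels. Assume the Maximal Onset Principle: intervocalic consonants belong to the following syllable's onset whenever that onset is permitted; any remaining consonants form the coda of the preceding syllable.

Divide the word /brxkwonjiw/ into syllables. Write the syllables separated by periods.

brx.kwo.njiw

Nuclei (vowels): x, o, i → 3 syllables.
V1 /x/ – V2 /o/: /kw/ is a licit onset in full, so it all attaches to the next syllable.
V2 /o/ – V3 /i/: cluster /nj/ — /nj/ is itself a permitted onset, so the whole cluster goes right; preceding coda = ∅.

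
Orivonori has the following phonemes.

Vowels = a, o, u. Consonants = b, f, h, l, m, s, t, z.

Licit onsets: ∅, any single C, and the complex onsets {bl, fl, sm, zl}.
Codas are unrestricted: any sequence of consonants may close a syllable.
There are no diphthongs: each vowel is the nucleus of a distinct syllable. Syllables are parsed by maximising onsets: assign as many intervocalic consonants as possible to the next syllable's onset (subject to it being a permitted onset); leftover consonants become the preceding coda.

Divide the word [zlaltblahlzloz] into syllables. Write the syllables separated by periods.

zlalt.blahl.zloz

Vowels present: a, a, o; each is a nucleus, giving 3 syllables.
σ1/σ2 boundary: /ltbl/ splits as /lt/ + /bl/ (/bl/ is the longest suffix that is a licit onset).
σ2/σ3 boundary: cluster /hlzl/ — the longest permitted-onset suffix is /zl/; onset = /zl/, preceding coda = /hl/.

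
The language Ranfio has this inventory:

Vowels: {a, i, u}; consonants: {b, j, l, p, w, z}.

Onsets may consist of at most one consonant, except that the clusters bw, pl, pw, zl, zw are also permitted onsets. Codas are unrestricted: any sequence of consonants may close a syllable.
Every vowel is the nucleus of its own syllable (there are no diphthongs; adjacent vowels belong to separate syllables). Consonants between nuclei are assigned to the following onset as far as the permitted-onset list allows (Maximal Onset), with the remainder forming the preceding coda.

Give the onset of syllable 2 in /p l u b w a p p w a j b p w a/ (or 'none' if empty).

bw

Nuclei (vowels): u, a, a, a → 4 syllables.
V1 /u/ – V2 /a/: /bw/ — entire cluster is a permitted onset → onset /bw/, coda ∅.
V2 /a/ – V3 /a/: cluster /ppw/ — the longest permitted-onset suffix is /pw/; onset = /pw/, preceding coda = /p/.
V3 /a/ – V4 /a/: /jbpw/ — longest licit onset from the right is /pw/, leaving /jb/ as coda.
Putting it together: plu.bwap.pwajb.pwa.
Syllable 2 is /bwap/: onset /bw/, nucleus /a/, coda /p/.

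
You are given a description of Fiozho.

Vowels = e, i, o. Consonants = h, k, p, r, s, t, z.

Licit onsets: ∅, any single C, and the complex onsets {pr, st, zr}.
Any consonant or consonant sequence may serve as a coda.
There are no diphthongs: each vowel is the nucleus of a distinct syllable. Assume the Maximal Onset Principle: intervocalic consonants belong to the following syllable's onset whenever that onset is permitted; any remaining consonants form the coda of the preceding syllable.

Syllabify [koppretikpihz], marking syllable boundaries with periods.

Vowels present: o, e, i, i; each is a nucleus, giving 4 syllables.
V1 /o/ – V2 /e/: cluster /ppr/ — the longest permitted-onset suffix is /pr/; onset = /pr/, preceding coda = /p/.
V2 /e/ – V3 /i/: just /t/ — single C goes to the following onset.
V3 /i/ – V4 /i/: /kp/ splits as /k/ + /p/ (/p/ is the longest suffix that is a licit onset).

kop.pre.tik.pihz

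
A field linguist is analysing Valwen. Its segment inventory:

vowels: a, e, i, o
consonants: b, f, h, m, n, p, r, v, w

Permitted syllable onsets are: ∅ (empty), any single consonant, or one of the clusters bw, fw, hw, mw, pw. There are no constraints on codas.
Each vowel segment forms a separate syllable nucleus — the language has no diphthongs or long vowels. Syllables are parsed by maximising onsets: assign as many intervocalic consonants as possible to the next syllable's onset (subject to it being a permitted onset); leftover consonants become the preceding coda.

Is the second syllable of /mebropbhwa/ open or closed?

Vowels present: e, o, a; each is a nucleus, giving 3 syllables.
/e…o/ gap (V1→V2): /br/; trying suffixes from longest down, /r/ is the first permitted one, so coda /b/ | onset /r/.
/o…a/ gap (V2→V3): /pbhw/ — longest licit onset from the right is /hw/, leaving /pb/ as coda.
Result: meb.ropb.hwa.
Syllable 2 is /ropb/ with coda /pb/, so it is closed.

closed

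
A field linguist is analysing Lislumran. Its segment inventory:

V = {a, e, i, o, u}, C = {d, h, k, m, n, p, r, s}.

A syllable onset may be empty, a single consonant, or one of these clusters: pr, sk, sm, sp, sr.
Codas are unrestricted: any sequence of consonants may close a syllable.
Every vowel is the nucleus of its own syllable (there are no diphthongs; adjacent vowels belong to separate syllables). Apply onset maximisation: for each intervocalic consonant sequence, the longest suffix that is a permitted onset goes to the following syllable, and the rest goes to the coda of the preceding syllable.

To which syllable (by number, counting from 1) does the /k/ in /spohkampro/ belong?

2

Nuclei (vowels): o, a, o → 3 syllables.
σ1/σ2 boundary: /hk/; trying suffixes from longest down, /k/ is the first permitted one, so coda /h/ | onset /k/.
σ2/σ3 boundary: cluster /mpr/ — the longest permitted-onset suffix is /pr/; onset = /pr/, preceding coda = /m/.
Result: spoh.kam.pro.
The /k/ is in the onset of syllable 2 (/kam/).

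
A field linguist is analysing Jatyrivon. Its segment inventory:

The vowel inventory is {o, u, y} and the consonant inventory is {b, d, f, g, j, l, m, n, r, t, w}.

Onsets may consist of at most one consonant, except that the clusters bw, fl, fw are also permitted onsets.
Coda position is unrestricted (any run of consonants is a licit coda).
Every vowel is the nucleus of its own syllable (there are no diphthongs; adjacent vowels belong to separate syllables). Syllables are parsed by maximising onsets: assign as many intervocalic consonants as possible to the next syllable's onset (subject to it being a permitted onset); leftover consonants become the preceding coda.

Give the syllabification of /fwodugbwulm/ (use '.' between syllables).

fwo.dug.bwulm

The vowels are o, u, u — 3 nuclei, so 3 syllables.
Between /o/ (V1) and /u/ (V2): /d/ → onset of the next syllable (single consonants are always licit onsets).
Between /u/ (V2) and /u/ (V3): /gbw/ splits as /g/ + /bw/ (/bw/ is the longest suffix that is a licit onset).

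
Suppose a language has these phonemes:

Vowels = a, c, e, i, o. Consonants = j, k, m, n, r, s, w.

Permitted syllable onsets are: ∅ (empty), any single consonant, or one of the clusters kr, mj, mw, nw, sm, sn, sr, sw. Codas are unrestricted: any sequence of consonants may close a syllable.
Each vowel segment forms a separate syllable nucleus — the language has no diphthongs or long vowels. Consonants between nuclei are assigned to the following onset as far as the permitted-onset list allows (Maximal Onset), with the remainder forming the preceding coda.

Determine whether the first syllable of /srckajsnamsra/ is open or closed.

Nuclei (vowels): c, a, a, a → 4 syllables.
σ1/σ2 boundary: /k/ is a single consonant, so it becomes the next onset.
σ2/σ3 boundary: /jsn/ — longest licit onset from the right is /sn/, leaving /j/ as coda.
σ3/σ4 boundary: /msr/; trying suffixes from longest down, /sr/ is the first permitted one, so coda /m/ | onset /sr/.
Syllabification: src.kaj.snam.sra.
Syllable 1 is /src/; it ends in its nucleus with no coda, so it is open.

open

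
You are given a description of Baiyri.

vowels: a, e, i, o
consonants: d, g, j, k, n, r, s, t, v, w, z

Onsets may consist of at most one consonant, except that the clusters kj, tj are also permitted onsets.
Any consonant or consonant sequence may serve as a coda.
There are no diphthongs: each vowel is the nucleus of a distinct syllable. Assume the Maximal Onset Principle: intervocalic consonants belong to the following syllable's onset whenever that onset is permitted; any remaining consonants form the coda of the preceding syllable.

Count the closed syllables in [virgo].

The vowels are i, o — 2 nuclei, so 2 syllables.
σ1/σ2 boundary: /rg/ splits as /r/ + /g/ (/g/ is the longest suffix that is a licit onset).
So the parse is vir.go.
Classifying each syllable: /vir/ (closed), /go/ (open).
Closed syllables: 1.

1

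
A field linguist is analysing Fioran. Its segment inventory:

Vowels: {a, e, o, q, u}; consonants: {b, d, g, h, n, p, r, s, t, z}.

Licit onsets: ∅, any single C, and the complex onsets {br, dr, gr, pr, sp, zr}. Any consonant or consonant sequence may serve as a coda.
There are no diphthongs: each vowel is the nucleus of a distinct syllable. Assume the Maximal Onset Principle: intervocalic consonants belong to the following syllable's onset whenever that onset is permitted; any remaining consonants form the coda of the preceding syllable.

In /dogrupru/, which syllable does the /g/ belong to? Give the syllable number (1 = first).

The vowels are o, u, u — 3 nuclei, so 3 syllables.
σ1/σ2 boundary: /gr/ — entire cluster is a permitted onset → onset /gr/, coda ∅.
σ2/σ3 boundary: /pr/ — entire cluster is a permitted onset → onset /pr/, coda ∅.
So the parse is do.gru.pru.
The /g/ is in the onset of syllable 2 (/gru/).

2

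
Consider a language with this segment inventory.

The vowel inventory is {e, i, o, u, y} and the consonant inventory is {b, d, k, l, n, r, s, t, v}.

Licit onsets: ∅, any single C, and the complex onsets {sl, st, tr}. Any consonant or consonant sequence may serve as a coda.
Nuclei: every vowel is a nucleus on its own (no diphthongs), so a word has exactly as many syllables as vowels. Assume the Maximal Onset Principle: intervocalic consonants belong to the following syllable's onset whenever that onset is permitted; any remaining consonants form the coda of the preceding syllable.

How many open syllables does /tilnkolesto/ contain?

The vowels are i, o, e, o — 4 nuclei, so 4 syllables.
V1 /i/ – V2 /o/: /lnk/; trying suffixes from longest down, /k/ is the first permitted one, so coda /ln/ | onset /k/.
V2 /o/ – V3 /e/: just /l/ — single C goes to the following onset.
V3 /e/ – V4 /o/: /st/ — entire cluster is a permitted onset → onset /st/, coda ∅.
So the parse is tiln.ko.le.sto.
Classifying each syllable: /tiln/ (closed), /ko/ (open), /le/ (open), /sto/ (open).
Open syllables: 3.

3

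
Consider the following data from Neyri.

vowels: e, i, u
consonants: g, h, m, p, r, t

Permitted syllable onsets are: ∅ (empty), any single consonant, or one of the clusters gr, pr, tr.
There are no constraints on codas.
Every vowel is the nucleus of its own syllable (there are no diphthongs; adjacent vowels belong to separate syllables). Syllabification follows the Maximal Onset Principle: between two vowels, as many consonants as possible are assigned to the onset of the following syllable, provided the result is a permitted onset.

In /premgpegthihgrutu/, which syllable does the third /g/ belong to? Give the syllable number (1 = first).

Vowels present: e, e, i, u, u; each is a nucleus, giving 5 syllables.
Between /e/ (V1) and /e/ (V2): /mgp/ — longest licit onset from the right is /p/, leaving /mg/ as coda.
Between /e/ (V2) and /i/ (V3): /gth/; trying suffixes from longest down, /h/ is the first permitted one, so coda /gt/ | onset /h/.
Between /i/ (V3) and /u/ (V4): /hgr/ splits as /h/ + /gr/ (/gr/ is the longest suffix that is a licit onset).
Between /u/ (V4) and /u/ (V5): /t/ is a single consonant, so it becomes the next onset.
Syllabification: premg.pegt.hih.gru.tu.
The third /g/ is in the onset of syllable 4 (/gru/).

4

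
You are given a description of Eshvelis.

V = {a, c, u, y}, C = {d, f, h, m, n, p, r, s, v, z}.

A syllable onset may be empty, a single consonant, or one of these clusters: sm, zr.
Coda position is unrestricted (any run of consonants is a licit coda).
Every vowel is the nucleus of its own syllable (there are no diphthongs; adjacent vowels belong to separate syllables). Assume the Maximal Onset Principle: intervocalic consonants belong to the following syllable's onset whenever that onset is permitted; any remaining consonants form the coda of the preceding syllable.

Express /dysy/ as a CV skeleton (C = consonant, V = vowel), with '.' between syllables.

Nuclei (vowels): y, y → 2 syllables.
V1 /y/ – V2 /y/: /s/ is a single consonant, so it becomes the next onset.
So the parse is dy.sy.
Mapping each syllable to C/V: /dy/ → CV, /sy/ → CV.

CV.CV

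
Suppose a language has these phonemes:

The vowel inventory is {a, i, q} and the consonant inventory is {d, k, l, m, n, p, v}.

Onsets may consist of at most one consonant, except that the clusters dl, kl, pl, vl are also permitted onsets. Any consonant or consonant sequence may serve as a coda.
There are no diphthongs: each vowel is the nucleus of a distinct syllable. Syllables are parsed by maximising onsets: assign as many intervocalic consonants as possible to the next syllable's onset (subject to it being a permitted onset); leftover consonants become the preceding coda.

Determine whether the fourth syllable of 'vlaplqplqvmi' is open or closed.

The vowels are a, q, q, i — 4 nuclei, so 4 syllables.
Between /a/ (V1) and /q/ (V2): cluster /pl/ — /pl/ is itself a permitted onset, so the whole cluster goes right; preceding coda = ∅.
Between /q/ (V2) and /q/ (V3): cluster /pl/ — /pl/ is itself a permitted onset, so the whole cluster goes right; preceding coda = ∅.
Between /q/ (V3) and /i/ (V4): /vm/ splits as /v/ + /m/ (/m/ is the longest suffix that is a licit onset).
Syllabification: vla.plq.plqv.mi.
Syllable 4 is /mi/; it ends in its nucleus with no coda, so it is open.

open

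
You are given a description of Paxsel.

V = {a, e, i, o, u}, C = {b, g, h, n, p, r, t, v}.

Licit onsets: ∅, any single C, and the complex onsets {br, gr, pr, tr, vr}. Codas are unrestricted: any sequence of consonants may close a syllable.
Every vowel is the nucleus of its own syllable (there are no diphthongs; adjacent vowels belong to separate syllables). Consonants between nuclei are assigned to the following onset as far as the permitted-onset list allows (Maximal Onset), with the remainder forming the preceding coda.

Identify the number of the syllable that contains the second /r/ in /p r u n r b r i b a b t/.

1

The vowels are u, i, a — 3 nuclei, so 3 syllables.
/u…i/ gap (V1→V2): /nrbr/ splits as /nr/ + /br/ (/br/ is the longest suffix that is a licit onset).
/i…a/ gap (V2→V3): /b/ → onset of the next syllable (single consonants are always licit onsets).
Syllabification: prunr.bri.babt.
The second /r/ is in the coda of syllable 1 (/prunr/).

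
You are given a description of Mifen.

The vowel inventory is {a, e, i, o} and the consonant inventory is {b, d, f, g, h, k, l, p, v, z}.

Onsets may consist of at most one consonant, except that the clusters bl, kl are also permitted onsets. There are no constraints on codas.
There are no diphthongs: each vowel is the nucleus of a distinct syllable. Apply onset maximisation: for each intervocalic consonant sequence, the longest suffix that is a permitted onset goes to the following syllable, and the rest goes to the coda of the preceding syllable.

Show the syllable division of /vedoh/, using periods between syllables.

Nuclei (vowels): e, o → 2 syllables.
σ1/σ2 boundary: just /d/ — single C goes to the following onset.

ve.doh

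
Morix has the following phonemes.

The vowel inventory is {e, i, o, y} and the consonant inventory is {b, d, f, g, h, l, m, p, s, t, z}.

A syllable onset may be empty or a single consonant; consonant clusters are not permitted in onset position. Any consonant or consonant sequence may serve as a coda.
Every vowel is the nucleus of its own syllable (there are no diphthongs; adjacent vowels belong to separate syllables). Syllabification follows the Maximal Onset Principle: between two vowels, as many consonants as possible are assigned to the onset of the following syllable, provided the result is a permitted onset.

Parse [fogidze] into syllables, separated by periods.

fo.gid.ze

The vowels are o, i, e — 3 nuclei, so 3 syllables.
V1 /o/ – V2 /i/: /g/ is a single consonant, so it becomes the next onset.
V2 /i/ – V3 /e/: /dz/ splits as /d/ + /z/ (/z/ is the longest suffix that is a licit onset).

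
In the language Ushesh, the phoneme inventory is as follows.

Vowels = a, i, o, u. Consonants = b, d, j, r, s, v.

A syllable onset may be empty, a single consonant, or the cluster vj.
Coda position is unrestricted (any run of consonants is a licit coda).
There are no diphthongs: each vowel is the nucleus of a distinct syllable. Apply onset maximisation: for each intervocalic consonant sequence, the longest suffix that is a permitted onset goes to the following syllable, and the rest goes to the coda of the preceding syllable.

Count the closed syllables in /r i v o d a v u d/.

Vowels present: i, o, a, u; each is a nucleus, giving 4 syllables.
σ1/σ2 boundary: /v/ is a single consonant, so it becomes the next onset.
σ2/σ3 boundary: /d/ → onset of the next syllable (single consonants are always licit onsets).
σ3/σ4 boundary: /v/ → onset of the next syllable (single consonants are always licit onsets).
Putting it together: ri.vo.da.vud.
Classifying each syllable: /ri/ (open), /vo/ (open), /da/ (open), /vud/ (closed).
Closed syllables: 1.

1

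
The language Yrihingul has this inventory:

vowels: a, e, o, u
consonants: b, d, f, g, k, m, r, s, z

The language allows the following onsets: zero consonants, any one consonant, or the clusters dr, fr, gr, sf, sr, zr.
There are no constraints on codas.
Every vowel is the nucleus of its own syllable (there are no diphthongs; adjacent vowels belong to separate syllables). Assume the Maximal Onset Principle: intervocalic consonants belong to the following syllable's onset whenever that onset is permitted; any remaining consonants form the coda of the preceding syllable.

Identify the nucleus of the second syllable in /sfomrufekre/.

u

Nuclei (vowels): o, u, e, e → 4 syllables.
The second nucleus (vowel 2 from the left) is /u/.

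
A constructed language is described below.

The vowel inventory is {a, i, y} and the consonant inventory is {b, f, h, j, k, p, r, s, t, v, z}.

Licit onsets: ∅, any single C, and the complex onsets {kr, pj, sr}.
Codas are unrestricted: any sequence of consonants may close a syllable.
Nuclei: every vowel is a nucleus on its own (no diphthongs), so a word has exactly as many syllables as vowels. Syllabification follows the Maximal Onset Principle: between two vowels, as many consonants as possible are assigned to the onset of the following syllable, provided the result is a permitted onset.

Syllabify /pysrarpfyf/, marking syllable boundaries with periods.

py.srarp.fyf

Vowels present: y, a, y; each is a nucleus, giving 3 syllables.
σ1/σ2 boundary: cluster /sr/ — /sr/ is itself a permitted onset, so the whole cluster goes right; preceding coda = ∅.
σ2/σ3 boundary: cluster /rpf/ — the longest permitted-onset suffix is /f/; onset = /f/, preceding coda = /rp/.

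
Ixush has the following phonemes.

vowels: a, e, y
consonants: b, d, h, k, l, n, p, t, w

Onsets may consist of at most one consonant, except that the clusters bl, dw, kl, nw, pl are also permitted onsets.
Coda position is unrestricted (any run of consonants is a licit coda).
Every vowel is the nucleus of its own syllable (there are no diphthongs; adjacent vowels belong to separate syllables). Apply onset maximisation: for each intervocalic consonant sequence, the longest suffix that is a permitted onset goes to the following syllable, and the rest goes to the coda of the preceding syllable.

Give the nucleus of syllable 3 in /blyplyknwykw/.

The vowels are y, y, y — 3 nuclei, so 3 syllables.
The third nucleus (vowel 3 from the left) is /y/.

y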